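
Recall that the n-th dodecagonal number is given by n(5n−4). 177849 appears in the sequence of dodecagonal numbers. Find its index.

Set n(5n−4) = 177849, giving 5n² − 4n − 177849 = 0.
The discriminant is 16 + 20·177849 = 3556996, and √3556996 = 1886.
So n = (4 + 1886) / 10 = 1890/10 = 189.
Check: 189·(5·189 − 4) = 177849. ✓

189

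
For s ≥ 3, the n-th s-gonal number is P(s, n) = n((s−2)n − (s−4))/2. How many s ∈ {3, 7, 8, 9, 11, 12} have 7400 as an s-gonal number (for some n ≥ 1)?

s = 3: P(3, 121) = 7381 and P(3, 122) = 7503; 7400 is not s-gonal.
s = 7: P(7, 54) = 7209 and P(7, 55) = 7480; 7400 is not s-gonal.
s = 8: P(8, 50) = 7400. ✓
s = 9: P(9, 46) = 7291 and P(9, 47) = 7614; 7400 is not s-gonal.
s = 11: P(11, 40) = 7060 and P(11, 41) = 7421; 7400 is not s-gonal.
s = 12: P(12, 38) = 7068 and P(12, 39) = 7449; 7400 is not s-gonal.
Hits: s ∈ {8} → 1.

1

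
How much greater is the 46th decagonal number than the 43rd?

1059

46·(4·46 − 3) = 8326 and 43·(4·43 − 3) = 7267.
Difference: 8326 − 7267 = 1059.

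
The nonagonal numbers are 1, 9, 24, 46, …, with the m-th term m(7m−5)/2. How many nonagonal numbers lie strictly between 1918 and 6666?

The n-th nonagonal number is n(7n−5)/2.
Smallest index with value > 1918: n = 24 (giving 1956).
Largest index with value < 6666: n = 43 (giving 6364).
Indices 24 through 43: 20 terms.

20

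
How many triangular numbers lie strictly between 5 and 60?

The n-th triangular number is n(n+1)/2.
Smallest index with value > 5: n = 3 (giving 6).
Largest index with value < 60: n = 10 (giving 55).
Indices 3 through 10: 8 terms.

8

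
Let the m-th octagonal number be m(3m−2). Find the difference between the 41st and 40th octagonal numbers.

Consecutive octagonal numbers differ by 6n − 5: here 6·41 − 5 = 241.

241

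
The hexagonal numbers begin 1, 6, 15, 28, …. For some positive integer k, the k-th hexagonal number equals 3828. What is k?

44

Set n(2n−1) = 3828, giving 2n² − n − 3828 = 0.
So n = (1 + 175) / 4 = 176/4 = 44.
Check: 44·(2·44 − 1) = 3828. ✓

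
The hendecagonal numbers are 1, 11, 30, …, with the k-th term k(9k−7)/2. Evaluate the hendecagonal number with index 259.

300958

259·(9·259 − 7)/2 = 259·2324/2 = 259·1162 = 300958.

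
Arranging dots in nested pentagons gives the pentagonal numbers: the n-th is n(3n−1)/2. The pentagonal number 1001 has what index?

Set n(3n−1)/2 = 1001, giving 3n² − n − 2002 = 0.
The discriminant is 1 + 24·1001 = 24025, and √24025 = 155.
So n = (1 + 155) / 6 = 156/6 = 26.

26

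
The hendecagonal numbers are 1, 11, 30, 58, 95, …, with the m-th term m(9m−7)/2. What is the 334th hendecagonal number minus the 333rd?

2998

Consecutive hendecagonal numbers differ by 9n − 8: here 9·334 − 8 = 2998.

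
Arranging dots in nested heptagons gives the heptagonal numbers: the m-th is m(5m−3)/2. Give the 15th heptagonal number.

The 15th heptagonal number is n(5n−3)/2 with n = 15.
15·(5·15 − 3)/2 = 15·72/2 = 15·36 = 540.

540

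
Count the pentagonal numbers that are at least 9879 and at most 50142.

The n-th pentagonal number is n(3n−1)/2.
Smallest index with value ≥ 9879: n = 82 (giving 10045).
Largest index with value ≤ 50142: n = 183 (giving 50142).
Indices 82 through 183: 102 terms.

102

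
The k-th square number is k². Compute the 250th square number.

250² = 62500.

62500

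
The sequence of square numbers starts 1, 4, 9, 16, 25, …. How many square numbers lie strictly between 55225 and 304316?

316

The n-th square number is n².
Smallest index with value > 55225: n = 236 (giving 55696).
Largest index with value < 304316: n = 551 (giving 303601).
Indices 236 through 551: 316 terms.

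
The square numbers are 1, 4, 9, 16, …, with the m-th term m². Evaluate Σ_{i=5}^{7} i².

110

Σ_{i=5}^{7} i² = 140 − 30 = 110.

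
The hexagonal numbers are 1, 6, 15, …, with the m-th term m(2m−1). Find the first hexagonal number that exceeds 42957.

43071

Solve n(2n−1) > 42957 for integer n.
The largest n with value ≤ 42957 is 146 (since 42486 ≤ 42957 < 43071), so the first above is n = 147, value 43071.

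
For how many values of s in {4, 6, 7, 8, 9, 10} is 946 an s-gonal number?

s = 4: P(4, 30) = 900 and P(4, 31) = 961; 946 is not s-gonal.
s = 6: P(6, 22) = 946. ✓
s = 7: P(7, 19) = 874 and P(7, 20) = 970; 946 is not s-gonal.
s = 8: P(8, 18) = 936 and P(8, 19) = 1045; 946 is not s-gonal.
s = 9: P(9, 16) = 856 and P(9, 17) = 969; 946 is not s-gonal.
s = 10: P(10, 15) = 855 and P(10, 16) = 976; 946 is not s-gonal.
Hits: s ∈ {6} → 1.

1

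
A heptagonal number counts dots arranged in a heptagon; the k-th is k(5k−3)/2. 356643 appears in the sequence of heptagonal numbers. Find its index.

Set n(5n−3)/2 = 356643, giving 5n² − 3n − 713286 = 0.
The discriminant is 9 + 40·356643 = 14265729, and √14265729 = 3777.
So n = (3 + 3777) / 10 = 3780/10 = 378.

378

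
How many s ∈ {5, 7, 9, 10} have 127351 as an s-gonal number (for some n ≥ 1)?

1

s = 5: P(5, 291) = 126876 and P(5, 292) = 127750; 127351 is not s-gonal.
s = 7: P(7, 226) = 127351. ✓
s = 9: P(9, 191) = 127206 and P(9, 192) = 128544; 127351 is not s-gonal.
s = 10: P(10, 178) = 126202 and P(10, 179) = 127627; 127351 is not s-gonal.
Hits: s ∈ {7} → 1.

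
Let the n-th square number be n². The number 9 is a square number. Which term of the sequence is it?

We need n² = 9, so n = √9 = 3.

3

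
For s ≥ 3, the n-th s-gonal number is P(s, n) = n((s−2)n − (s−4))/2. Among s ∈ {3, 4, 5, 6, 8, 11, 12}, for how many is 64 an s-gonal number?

s = 3: P(3, 10) = 55 and P(3, 11) = 66; 64 is not s-gonal.
s = 4: P(4, 8) = 64. ✓
s = 5: P(5, 6) = 51 and P(5, 7) = 70; 64 is not s-gonal.
s = 6: P(6, 5) = 45 and P(6, 6) = 66; 64 is not s-gonal.
s = 8: P(8, 4) = 40 and P(8, 5) = 65; 64 is not s-gonal.
s = 11: P(11, 4) = 58 and P(11, 5) = 95; 64 is not s-gonal.
s = 12: P(12, 4) = 64. ✓
Hits: s ∈ {4, 12} → 2.

2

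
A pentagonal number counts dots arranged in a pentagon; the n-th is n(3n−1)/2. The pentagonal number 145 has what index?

10

Set n(3n−1)/2 = 145, giving 3n² − n − 290 = 0.
The discriminant is 1 + 24·145 = 3481, and √3481 = 59.
So n = (1 + 59) / 6 = 60/6 = 10.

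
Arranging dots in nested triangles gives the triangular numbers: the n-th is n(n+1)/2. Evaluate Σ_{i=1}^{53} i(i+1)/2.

Σ i(i+1)/2 = (Σi² + Σi) / 2 over i = 1..53.
Σi = 1431 and Σi² = 51039.
(1·51039 + 1·1431) / 2 = 52470/2 = 26235.

26235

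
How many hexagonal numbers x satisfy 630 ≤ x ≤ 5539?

The n-th hexagonal number is n(2n−1).
Smallest index with value ≥ 630: n = 18 (giving 630).
Largest index with value ≤ 5539: n = 52 (giving 5356).
Indices 18 through 52: 35 terms.

35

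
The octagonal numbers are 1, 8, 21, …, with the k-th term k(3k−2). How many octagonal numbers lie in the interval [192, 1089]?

11

The n-th octagonal number is n(3n−2).
Smallest index with value ≥ 192: n = 9 (giving 225).
Largest index with value ≤ 1089: n = 19 (giving 1045).
Indices 9 through 19: 11 terms.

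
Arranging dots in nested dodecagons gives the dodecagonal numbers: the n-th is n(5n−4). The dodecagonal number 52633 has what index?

103

Set n(5n−4) = 52633, giving 5n² − 4n − 52633 = 0.
The discriminant is 16 + 20·52633 = 1052676, and √1052676 = 1026.
So n = (4 + 1026) / 10 = 1030/10 = 103.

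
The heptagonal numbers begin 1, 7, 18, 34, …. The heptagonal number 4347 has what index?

Set n(5n−3)/2 = 4347, giving 5n² − 3n − 8694 = 0.
So n = (3 + 417) / 10 = 420/10 = 42.
Check: 42·(5·42 − 3)/2 = 4347. ✓

42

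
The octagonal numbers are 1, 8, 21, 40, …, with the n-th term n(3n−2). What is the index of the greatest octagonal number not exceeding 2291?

27

Solve n(3n−2) ≤ 2291 for integer n.
n = 27 gives 2133 ≤ 2291, while n = 28 gives 2296 > 2291; so the answer is index 27.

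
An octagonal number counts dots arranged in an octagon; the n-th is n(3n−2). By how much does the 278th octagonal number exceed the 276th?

3320

278·(3·278 − 2) = 231296 and 276·(3·276 − 2) = 227976.
Difference: 231296 − 227976 = 3320.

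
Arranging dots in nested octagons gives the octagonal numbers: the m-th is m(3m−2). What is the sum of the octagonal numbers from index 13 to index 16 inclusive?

Σ i(3i−2) = 3Σi² − 2Σi over i = 13..16.
Σi = 136 − 78 = 58 and Σi² = 1496 − 650 = 846.
3·846 − 2·58 = 2422.

2422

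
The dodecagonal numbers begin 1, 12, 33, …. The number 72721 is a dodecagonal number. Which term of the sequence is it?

Set n(5n−4) = 72721, giving 5n² − 4n − 72721 = 0.
So n = (4 + 1206) / 10 = 1210/10 = 121.

121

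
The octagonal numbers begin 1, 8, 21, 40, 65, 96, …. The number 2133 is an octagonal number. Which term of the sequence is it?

Set n(3n−2) = 2133, giving 3n² − 2n − 2133 = 0.
The discriminant is 4 + 12·2133 = 25600, and √25600 = 160.
So n = (2 + 160) / 6 = 162/6 = 27.

27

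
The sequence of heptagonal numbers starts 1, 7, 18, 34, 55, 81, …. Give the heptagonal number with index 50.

6175

50·(5·50 − 3)/2 = 50·247/2 = 6175.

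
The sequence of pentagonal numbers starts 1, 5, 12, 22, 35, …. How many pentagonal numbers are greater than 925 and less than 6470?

The n-th pentagonal number is n(3n−1)/2.
Smallest index with value > 925: n = 26 (giving 1001).
Largest index with value < 6470: n = 65 (giving 6305).
Indices 26 through 65: 40 terms.

40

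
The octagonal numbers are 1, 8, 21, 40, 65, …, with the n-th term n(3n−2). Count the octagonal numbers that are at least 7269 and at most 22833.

The n-th octagonal number is n(3n−2).
Smallest index with value ≥ 7269: n = 50 (giving 7400).
Largest index with value ≤ 22833: n = 87 (giving 22533).
Indices 50 through 87: 38 terms.

38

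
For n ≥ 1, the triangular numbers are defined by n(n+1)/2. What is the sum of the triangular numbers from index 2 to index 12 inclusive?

Σ i(i+1)/2 = (Σi² + Σi) / 2 over i = 2..12.
Σi = 78 − 1 = 77 and Σi² = 650 − 1 = 649.
(1·649 + 1·77) / 2 = 726/2 = 363.

363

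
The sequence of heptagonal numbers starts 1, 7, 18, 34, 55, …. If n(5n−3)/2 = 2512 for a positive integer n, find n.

Set n(5n−3)/2 = 2512, giving 5n² − 3n − 5024 = 0.
The discriminant is 9 + 40·2512 = 100489, and √100489 = 317.
So n = (3 + 317) / 10 = 320/10 = 32.

32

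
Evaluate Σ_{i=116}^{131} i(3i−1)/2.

365576

Σ i(3i−1)/2 = (3Σi² − Σi) / 2 over i = 116..131.
Σi = 8646 − 6670 = 1976 and Σi² = 757966 − 513590 = 244376.
(3·244376 − 1·1976) / 2 = 731152/2 = 365576.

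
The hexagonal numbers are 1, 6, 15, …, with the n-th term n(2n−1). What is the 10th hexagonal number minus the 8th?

10·(2·10 − 1) = 190 and 8·(2·8 − 1) = 120.
Difference: 190 − 120 = 70.

70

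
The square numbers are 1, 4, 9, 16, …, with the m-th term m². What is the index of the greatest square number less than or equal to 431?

Solve n² ≤ 431 for integer n.
n = 20 gives 400 ≤ 431, while n = 21 gives 441 > 431; so the answer is index 20.

20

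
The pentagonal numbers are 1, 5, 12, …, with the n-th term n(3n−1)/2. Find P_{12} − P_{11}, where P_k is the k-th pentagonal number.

Consecutive pentagonal numbers differ by 3n − 2: here 3·12 − 2 = 34.

34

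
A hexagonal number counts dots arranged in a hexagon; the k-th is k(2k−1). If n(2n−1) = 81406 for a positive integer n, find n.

Set n(2n−1) = 81406, giving 2n² − n − 81406 = 0.
The discriminant is 1 + 8·81406 = 651249, and √651249 = 807.
So n = (1 + 807) / 4 = 808/4 = 202.

202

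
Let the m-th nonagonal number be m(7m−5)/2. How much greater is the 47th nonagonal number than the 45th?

47·(7·47 − 5)/2 = 7614 and 45·(7·45 − 5)/2 = 6975.
Difference: 7614 − 6975 = 639.

639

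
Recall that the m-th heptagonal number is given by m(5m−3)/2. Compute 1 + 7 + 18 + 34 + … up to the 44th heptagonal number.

Σ i(5i−3)/2 = (5Σi² − 3Σi) / 2 over i = 1..44.
Σi = 990 and Σi² = 29370.
(5·29370 − 3·990) / 2 = 143880/2 = 71940.

71940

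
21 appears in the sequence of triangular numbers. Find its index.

Set n(n+1)/2 = 21, giving n² + n − 42 = 0.
The discriminant is 1 + 8·21 = 169, and √169 = 13.
So n = (-1 + 13) / 2 = 12/2 = 6.

6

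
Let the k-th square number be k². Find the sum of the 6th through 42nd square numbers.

Σ_{i=6}^{42} i² = 25585 − 55 = 25530.

25530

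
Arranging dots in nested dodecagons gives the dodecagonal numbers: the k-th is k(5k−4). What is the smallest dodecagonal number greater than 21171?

21516

Solve n(5n−4) > 21171 for integer n.
The largest n with value ≤ 21171 is 65 (since 20865 ≤ 21171 < 21516), so the first above is n = 66, value 21516.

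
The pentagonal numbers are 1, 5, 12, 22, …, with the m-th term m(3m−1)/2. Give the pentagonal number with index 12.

210

The 12th pentagonal number is n(3n−1)/2 with n = 12.
12·(3·12 − 1)/2 = 12·35/2 = 210.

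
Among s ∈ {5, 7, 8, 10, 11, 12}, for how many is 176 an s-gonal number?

2

s = 5: P(5, 11) = 176. ✓
s = 7: P(7, 8) = 148 and P(7, 9) = 189; 176 is not s-gonal.
s = 8: P(8, 8) = 176. ✓
s = 10: P(10, 7) = 175 and P(10, 8) = 232; 176 is not s-gonal.
s = 11: P(11, 6) = 141 and P(11, 7) = 196; 176 is not s-gonal.
s = 12: P(12, 6) = 156 and P(12, 7) = 217; 176 is not s-gonal.
Hits: s ∈ {5, 8} → 2.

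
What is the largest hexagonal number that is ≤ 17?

Solve n(2n−1) ≤ 17 for integer n.
n = 3 gives 15 ≤ 17, while n = 4 gives 28 > 17; so the answer is 15.

15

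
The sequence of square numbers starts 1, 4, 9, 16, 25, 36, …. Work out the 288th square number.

The 288th square number is n² with n = 288.
288² = 82944.

82944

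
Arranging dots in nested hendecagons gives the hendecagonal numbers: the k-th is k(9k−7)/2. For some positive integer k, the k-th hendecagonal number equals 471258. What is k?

Set n(9n−7)/2 = 471258, giving 9n² − 7n − 942516 = 0.
So n = (7 + 5825) / 18 = 5832/18 = 324.

324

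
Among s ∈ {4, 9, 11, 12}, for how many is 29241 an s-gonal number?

s = 4: P(4, 171) = 29241. ✓
s = 9: P(9, 91) = 28756 and P(9, 92) = 29394; 29241 is not s-gonal.
s = 11: P(11, 81) = 29241. ✓
s = 12: P(12, 76) = 28576 and P(12, 77) = 29337; 29241 is not s-gonal.
Hits: s ∈ {4, 11} → 2.

2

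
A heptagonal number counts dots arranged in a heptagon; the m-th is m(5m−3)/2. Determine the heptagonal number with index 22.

The 22nd heptagonal number is n(5n−3)/2 with n = 22.
22·(5·22 − 3)/2 = 22·107/2 = 1177.

1177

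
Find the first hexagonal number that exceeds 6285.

6441

Solve n(2n−1) > 6285 for integer n.
The largest n with value ≤ 6285 is 56 (since 6216 ≤ 6285 < 6441), so the first above is n = 57, value 6441.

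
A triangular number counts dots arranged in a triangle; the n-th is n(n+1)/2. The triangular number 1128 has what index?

47

Set n(n+1)/2 = 1128, giving n² + n − 2256 = 0.
The discriminant is 1 + 8·1128 = 9025, and √9025 = 95.
So n = (-1 + 95) / 2 = 94/2 = 47.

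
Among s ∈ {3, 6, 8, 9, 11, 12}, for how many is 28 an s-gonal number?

s = 3: P(3, 7) = 28. ✓
s = 6: P(6, 4) = 28. ✓
s = 8: P(8, 3) = 21 and P(8, 4) = 40; 28 is not s-gonal.
s = 9: P(9, 3) = 24 and P(9, 4) = 46; 28 is not s-gonal.
s = 11: P(11, 2) = 11 and P(11, 3) = 30; 28 is not s-gonal.
s = 12: P(12, 2) = 12 and P(12, 3) = 33; 28 is not s-gonal.
Hits: s ∈ {3, 6} → 2.

2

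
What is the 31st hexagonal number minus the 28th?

31·(2·31 − 1) = 1891 and 28·(2·28 − 1) = 1540.
Difference: 1891 − 1540 = 351.

351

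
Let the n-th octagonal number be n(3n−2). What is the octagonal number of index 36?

3816

The 36th octagonal number is n(3n−2) with n = 36.
36·(3·36 − 2) = 36·106 = 3816.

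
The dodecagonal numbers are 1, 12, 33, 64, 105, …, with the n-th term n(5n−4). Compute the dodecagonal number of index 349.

607609

The 349th dodecagonal number is n(5n−4) with n = 349.
349·(5·349 − 4) = 349·1741 = 607609.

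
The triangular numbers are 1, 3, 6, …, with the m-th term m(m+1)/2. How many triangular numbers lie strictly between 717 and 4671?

59

The n-th triangular number is n(n+1)/2.
Smallest index with value > 717: n = 38 (giving 741).
Largest index with value < 4671: n = 96 (giving 4656).
Indices 38 through 96: 59 terms.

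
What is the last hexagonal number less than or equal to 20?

15

Solve n(2n−1) ≤ 20 for integer n.
n = 3 gives 15 ≤ 20, while n = 4 gives 28 > 20; so the answer is 15.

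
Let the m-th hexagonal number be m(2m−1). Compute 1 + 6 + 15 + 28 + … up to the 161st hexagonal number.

Σ i(2i−1) = 2Σi² − Σi over i = 1..161.
Σi = 13041 and Σi² = 1404081.
2·1404081 − 1·13041 = 2795121.

2795121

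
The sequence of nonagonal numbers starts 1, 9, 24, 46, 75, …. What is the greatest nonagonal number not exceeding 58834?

Solve n(7n−5)/2 ≤ 58834 for integer n.
n = 130 gives 58825 ≤ 58834, while n = 131 gives 59736 > 58834; so the answer is 58825.

58825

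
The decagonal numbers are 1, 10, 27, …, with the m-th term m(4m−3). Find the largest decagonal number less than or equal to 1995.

Solve n(4n−3) ≤ 1995 for integer n.
n = 22 gives 1870 ≤ 1995, while n = 23 gives 2047 > 1995; so the answer is 1870.

1870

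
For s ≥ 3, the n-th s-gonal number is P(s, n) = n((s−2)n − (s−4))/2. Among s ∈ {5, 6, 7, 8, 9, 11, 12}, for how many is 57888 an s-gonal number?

1

s = 5: P(5, 196) = 57526 and P(5, 197) = 58115; 57888 is not s-gonal.
s = 6: P(6, 170) = 57630 and P(6, 171) = 58311; 57888 is not s-gonal.
s = 7: P(7, 152) = 57532 and P(7, 153) = 58293; 57888 is not s-gonal.
s = 8: P(8, 139) = 57685 and P(8, 140) = 58520; 57888 is not s-gonal.
s = 9: P(9, 128) = 57024 and P(9, 129) = 57921; 57888 is not s-gonal.
s = 11: P(11, 113) = 57065 and P(11, 114) = 58083; 57888 is not s-gonal.
s = 12: P(12, 108) = 57888. ✓
Hits: s ∈ {12} → 1.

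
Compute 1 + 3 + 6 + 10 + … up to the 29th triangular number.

4495

Σ i(i+1)/2 = (Σi² + Σi) / 2 over i = 1..29.
Σi = 435 and Σi² = 8555.
(1·8555 + 1·435) / 2 = 8990/2 = 4495.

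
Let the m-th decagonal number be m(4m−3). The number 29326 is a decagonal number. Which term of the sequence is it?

86

Set n(4n−3) = 29326, giving 4n² − 3n − 29326 = 0.
The discriminant is 9 + 16·29326 = 469225, and √469225 = 685.
So n = (3 + 685) / 8 = 688/8 = 86.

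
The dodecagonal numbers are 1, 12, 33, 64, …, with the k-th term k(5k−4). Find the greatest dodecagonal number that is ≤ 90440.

89244

Solve n(5n−4) ≤ 90440 for integer n.
n = 134 gives 89244 ≤ 90440, while n = 135 gives 90585 > 90440; so the answer is 89244.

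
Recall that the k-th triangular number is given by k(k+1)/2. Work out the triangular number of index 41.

861

The 41st triangular number is n(n+1)/2 with n = 41.
41·42/2 = 1722/2 = 861.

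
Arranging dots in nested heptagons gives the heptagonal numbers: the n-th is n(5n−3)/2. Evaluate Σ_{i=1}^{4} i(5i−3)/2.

Σ i(5i−3)/2 = (5Σi² − 3Σi) / 2 over i = 1..4.
Σi = 10 and Σi² = 30.
(5·30 − 3·10) / 2 = 120/2 = 60.

60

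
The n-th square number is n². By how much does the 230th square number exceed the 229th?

459

n² − (n−1)² = 2n − 1, so 230² − 229² = 2·230 − 1 = 459.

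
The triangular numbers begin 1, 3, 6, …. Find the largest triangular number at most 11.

Solve n(n+1)/2 ≤ 11 for integer n.
n = 4 gives 10 ≤ 11, while n = 5 gives 15 > 11; so the answer is 10.

10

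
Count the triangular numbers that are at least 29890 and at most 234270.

441

The n-th triangular number is n(n+1)/2.
Smallest index with value ≥ 29890: n = 244 (giving 29890).
Largest index with value ≤ 234270: n = 684 (giving 234270).
Indices 244 through 684: 441 terms.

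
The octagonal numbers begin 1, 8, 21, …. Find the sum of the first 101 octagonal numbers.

Σ i(3i−2) = 3Σi² − 2Σi over i = 1..101.
Σi = 5151 and Σi² = 348551.
3·348551 − 2·5151 = 1035351.

1035351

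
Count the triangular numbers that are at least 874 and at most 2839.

The n-th triangular number is n(n+1)/2.
Smallest index with value ≥ 874: n = 42 (giving 903).
Largest index with value ≤ 2839: n = 74 (giving 2775).
Indices 42 through 74: 33 terms.

33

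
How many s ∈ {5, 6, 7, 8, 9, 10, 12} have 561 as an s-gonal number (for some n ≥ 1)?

s = 5: P(5, 19) = 532 and P(5, 20) = 590; 561 is not s-gonal.
s = 6: P(6, 17) = 561. ✓
s = 7: P(7, 15) = 540 and P(7, 16) = 616; 561 is not s-gonal.
s = 8: P(8, 14) = 560 and P(8, 15) = 645; 561 is not s-gonal.
s = 9: P(9, 13) = 559 and P(9, 14) = 651; 561 is not s-gonal.
s = 10: P(10, 12) = 540 and P(10, 13) = 637; 561 is not s-gonal.
s = 12: P(12, 11) = 561. ✓
Hits: s ∈ {6, 12} → 2.

2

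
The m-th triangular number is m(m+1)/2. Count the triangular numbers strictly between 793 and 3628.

The n-th triangular number is n(n+1)/2.
Smallest index with value > 793: n = 40 (giving 820).
Largest index with value < 3628: n = 84 (giving 3570).
Indices 40 through 84: 45 terms.

45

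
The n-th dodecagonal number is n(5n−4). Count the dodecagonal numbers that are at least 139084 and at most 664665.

The n-th dodecagonal number is n(5n−4).
Smallest index with value ≥ 139084: n = 168 (giving 140448).
Largest index with value ≤ 664665: n = 365 (giving 664665).
Indices 168 through 365: 198 terms.

198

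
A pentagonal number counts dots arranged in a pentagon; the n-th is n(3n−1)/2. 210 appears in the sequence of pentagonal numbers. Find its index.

12

Set n(3n−1)/2 = 210, giving 3n² − n − 420 = 0.
The discriminant is 1 + 24·210 = 5041, and √5041 = 71.
So n = (1 + 71) / 6 = 72/6 = 12.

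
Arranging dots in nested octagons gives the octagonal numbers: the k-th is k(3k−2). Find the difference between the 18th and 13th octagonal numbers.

455

18·(3·18 − 2) = 936 and 13·(3·13 − 2) = 481.
Difference: 936 − 481 = 455.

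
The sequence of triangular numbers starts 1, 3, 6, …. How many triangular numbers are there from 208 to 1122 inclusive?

The n-th triangular number is n(n+1)/2.
Smallest index with value ≥ 208: n = 20 (giving 210).
Largest index with value ≤ 1122: n = 46 (giving 1081).
Indices 20 through 46: 27 terms.

27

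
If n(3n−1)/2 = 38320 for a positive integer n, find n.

160

Set n(3n−1)/2 = 38320, giving 3n² − n − 76640 = 0.
So n = (1 + 959) / 6 = 960/6 = 160.
Check: 160·(3·160 − 1)/2 = 38320. ✓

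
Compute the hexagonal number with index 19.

The 19th hexagonal number is n(2n−1) with n = 19.
19·(2·19 − 1) = 19·37 = 703.

703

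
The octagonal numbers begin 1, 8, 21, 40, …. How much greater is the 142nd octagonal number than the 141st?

847

Consecutive octagonal numbers differ by 6n − 5: here 6·142 − 5 = 847.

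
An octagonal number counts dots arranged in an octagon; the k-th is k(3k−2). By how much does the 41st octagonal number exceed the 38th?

705

41·(3·41 − 2) = 4961 and 38·(3·38 − 2) = 4256.
Difference: 4961 − 4256 = 705.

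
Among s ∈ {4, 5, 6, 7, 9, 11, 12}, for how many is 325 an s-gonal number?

s = 4: P(4, 18) = 324 and P(4, 19) = 361; 325 is not s-gonal.
s = 5: P(5, 14) = 287 and P(5, 15) = 330; 325 is not s-gonal.
s = 6: P(6, 13) = 325. ✓
s = 7: P(7, 11) = 286 and P(7, 12) = 342; 325 is not s-gonal.
s = 9: P(9, 10) = 325. ✓
s = 11: P(11, 8) = 260 and P(11, 9) = 333; 325 is not s-gonal.
s = 12: P(12, 8) = 288 and P(12, 9) = 369; 325 is not s-gonal.
Hits: s ∈ {6, 9} → 2.

2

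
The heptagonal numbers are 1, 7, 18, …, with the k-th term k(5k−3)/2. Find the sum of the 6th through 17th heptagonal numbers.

Σ i(5i−3)/2 = (5Σi² − 3Σi) / 2 over i = 6..17.
Σi = 153 − 15 = 138 and Σi² = 1785 − 55 = 1730.
(5·1730 − 3·138) / 2 = 8236/2 = 4118.

4118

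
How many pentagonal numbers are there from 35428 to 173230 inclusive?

187

The n-th pentagonal number is n(3n−1)/2.
Smallest index with value ≥ 35428: n = 154 (giving 35497).
Largest index with value ≤ 173230: n = 340 (giving 173230).
Indices 154 through 340: 187 terms.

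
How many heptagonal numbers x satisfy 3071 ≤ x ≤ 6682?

The n-th heptagonal number is n(5n−3)/2.
Smallest index with value ≥ 3071: n = 36 (giving 3186).
Largest index with value ≤ 6682: n = 52 (giving 6682).
Indices 36 through 52: 17 terms.

17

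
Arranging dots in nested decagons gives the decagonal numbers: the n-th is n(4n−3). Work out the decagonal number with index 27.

2835

The 27th decagonal number is n(4n−3) with n = 27.
27·(4·27 − 3) = 27·105 = 2835.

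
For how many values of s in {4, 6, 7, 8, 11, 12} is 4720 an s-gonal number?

1

s = 4: P(4, 68) = 4624 and P(4, 69) = 4761; 4720 is not s-gonal.
s = 6: P(6, 48) = 4560 and P(6, 49) = 4753; 4720 is not s-gonal.
s = 7: P(7, 43) = 4558 and P(7, 44) = 4774; 4720 is not s-gonal.
s = 8: P(8, 40) = 4720. ✓
s = 11: P(11, 32) = 4496 and P(11, 33) = 4785; 4720 is not s-gonal.
s = 12: P(12, 31) = 4681 and P(12, 32) = 4992; 4720 is not s-gonal.
Hits: s ∈ {8} → 1.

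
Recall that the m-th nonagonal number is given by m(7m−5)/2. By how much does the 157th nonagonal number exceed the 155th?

157·(7·157 − 5)/2 = 85879 and 155·(7·155 − 5)/2 = 83700.
Difference: 85879 − 83700 = 2179.

2179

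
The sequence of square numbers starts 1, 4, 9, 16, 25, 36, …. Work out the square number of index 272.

The 272nd square number is n² with n = 272.
272² = 73984.

73984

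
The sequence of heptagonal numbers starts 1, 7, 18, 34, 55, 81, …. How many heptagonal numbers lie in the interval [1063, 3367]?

The n-th heptagonal number is n(5n−3)/2.
Smallest index with value ≥ 1063: n = 21 (giving 1071).
Largest index with value ≤ 3367: n = 37 (giving 3367).
Indices 21 through 37: 17 terms.

17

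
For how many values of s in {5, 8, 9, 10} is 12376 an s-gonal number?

s = 5: P(5, 91) = 12376. ✓
s = 8: P(8, 64) = 12160 and P(8, 65) = 12545; 12376 is not s-gonal.
s = 9: P(9, 59) = 12036 and P(9, 60) = 12450; 12376 is not s-gonal.
s = 10: P(10, 56) = 12376. ✓
Hits: s ∈ {5, 10} → 2.

2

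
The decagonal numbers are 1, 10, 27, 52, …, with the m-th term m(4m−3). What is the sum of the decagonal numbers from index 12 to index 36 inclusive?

61000

Σ i(4i−3) = 4Σi² − 3Σi over i = 12..36.
Σi = 666 − 66 = 600 and Σi² = 16206 − 506 = 15700.
4·15700 − 3·600 = 61000.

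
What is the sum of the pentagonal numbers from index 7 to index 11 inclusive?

600

Σ i(3i−1)/2 = (3Σi² − Σi) / 2 over i = 7..11.
Σi = 66 − 21 = 45 and Σi² = 506 − 91 = 415.
(3·415 − 1·45) / 2 = 1200/2 = 600.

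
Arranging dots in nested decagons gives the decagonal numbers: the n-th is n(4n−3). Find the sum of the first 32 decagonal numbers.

44176

Σ i(4i−3) = 4Σi² − 3Σi over i = 1..32.
Σi = 528 and Σi² = 11440.
4·11440 − 3·528 = 44176.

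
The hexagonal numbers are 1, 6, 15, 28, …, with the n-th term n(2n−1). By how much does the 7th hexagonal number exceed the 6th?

Consecutive hexagonal numbers differ by 4n − 3: here 4·7 − 3 = 25.

25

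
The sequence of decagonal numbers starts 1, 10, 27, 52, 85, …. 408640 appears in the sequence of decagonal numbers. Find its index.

320

Set n(4n−3) = 408640, giving 4n² − 3n − 408640 = 0.
The discriminant is 9 + 16·408640 = 6538249, and √6538249 = 2557.
So n = (3 + 2557) / 8 = 2560/8 = 320.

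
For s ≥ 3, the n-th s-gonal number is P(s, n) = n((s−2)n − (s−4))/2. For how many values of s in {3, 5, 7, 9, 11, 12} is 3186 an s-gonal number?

s = 3: P(3, 79) = 3160 and P(3, 80) = 3240; 3186 is not s-gonal.
s = 5: P(5, 46) = 3151 and P(5, 47) = 3290; 3186 is not s-gonal.
s = 7: P(7, 36) = 3186. ✓
s = 9: P(9, 30) = 3075 and P(9, 31) = 3286; 3186 is not s-gonal.
s = 11: P(11, 27) = 3186. ✓
s = 12: P(12, 25) = 3025 and P(12, 26) = 3276; 3186 is not s-gonal.
Hits: s ∈ {7, 11} → 2.

2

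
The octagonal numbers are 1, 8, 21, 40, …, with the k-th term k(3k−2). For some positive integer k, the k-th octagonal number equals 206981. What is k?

Set n(3n−2) = 206981, giving 3n² − 2n − 206981 = 0.
So n = (2 + 1576) / 6 = 1578/6 = 263.

263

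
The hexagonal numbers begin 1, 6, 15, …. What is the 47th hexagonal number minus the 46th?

Consecutive hexagonal numbers differ by 4n − 3: here 4·47 − 3 = 185.

185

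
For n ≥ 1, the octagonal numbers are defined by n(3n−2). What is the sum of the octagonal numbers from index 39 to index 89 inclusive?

653310

Σ i(3i−2) = 3Σi² − 2Σi over i = 39..89.
Σi = 4005 − 741 = 3264 and Σi² = 238965 − 19019 = 219946.
3·219946 − 2·3264 = 653310.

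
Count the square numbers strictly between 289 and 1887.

26

The n-th square number is n².
Smallest index with value > 289: n = 18 (giving 324).
Largest index with value < 1887: n = 43 (giving 1849).
Indices 18 through 43: 26 terms.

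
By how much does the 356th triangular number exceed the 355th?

Consecutive triangular numbers differ by n: T_{356} − T_{355} = 356.

356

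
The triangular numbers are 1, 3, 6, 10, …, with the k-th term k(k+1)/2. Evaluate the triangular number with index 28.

The 28th triangular number is n(n+1)/2 with n = 28.
28·29/2 = 812/2 = 406.

406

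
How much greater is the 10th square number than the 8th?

36

10² = 100 and 8² = 64.
Difference: 100 − 64 = 36.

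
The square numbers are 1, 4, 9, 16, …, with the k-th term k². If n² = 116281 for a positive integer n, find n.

We need n² = 116281, so n = √116281 = 341.

341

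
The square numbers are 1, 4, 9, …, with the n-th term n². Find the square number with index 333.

110889

333² = 110889.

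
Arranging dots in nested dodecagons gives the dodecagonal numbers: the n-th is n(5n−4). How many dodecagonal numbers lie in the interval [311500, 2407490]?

The n-th dodecagonal number is n(5n−4).
Smallest index with value ≥ 311500: n = 250 (giving 311500).
Largest index with value ≤ 2407490: n = 694 (giving 2405404).
Indices 250 through 694: 445 terms.

445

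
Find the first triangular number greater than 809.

820

Solve n(n+1)/2 > 809 for integer n.
The largest n with value ≤ 809 is 39 (since 780 ≤ 809 < 820), so the first above is n = 40, value 820.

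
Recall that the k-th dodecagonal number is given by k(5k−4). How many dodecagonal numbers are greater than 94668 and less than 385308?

The n-th dodecagonal number is n(5n−4).
Smallest index with value > 94668: n = 139 (giving 96049).
Largest index with value < 385308: n = 277 (giving 382537).
Indices 139 through 277: 139 terms.

139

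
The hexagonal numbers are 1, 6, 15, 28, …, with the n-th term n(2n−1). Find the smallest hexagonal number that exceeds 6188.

Solve n(2n−1) > 6188 for integer n.
The largest n with value ≤ 6188 is 55 (since 5995 ≤ 6188 < 6216), so the first above is n = 56, value 6216.

6216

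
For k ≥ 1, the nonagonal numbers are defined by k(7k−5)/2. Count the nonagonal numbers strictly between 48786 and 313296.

181

The n-th nonagonal number is n(7n−5)/2.
Smallest index with value > 48786: n = 119 (giving 49266).
Largest index with value < 313296: n = 299 (giving 312156).
Indices 119 through 299: 181 terms.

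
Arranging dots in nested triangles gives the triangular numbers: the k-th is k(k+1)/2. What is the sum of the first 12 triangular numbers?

364

Σ i(i+1)/2 = (Σi² + Σi) / 2 over i = 1..12.
Σi = 78 and Σi² = 650.
(1·650 + 1·78) / 2 = 728/2 = 364.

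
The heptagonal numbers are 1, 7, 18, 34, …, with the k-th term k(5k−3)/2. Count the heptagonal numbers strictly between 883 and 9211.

41

The n-th heptagonal number is n(5n−3)/2.
Smallest index with value > 883: n = 20 (giving 970).
Largest index with value < 9211: n = 60 (giving 8910).
Indices 20 through 60: 41 terms.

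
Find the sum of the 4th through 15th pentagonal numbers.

1782

Σ i(3i−1)/2 = (3Σi² − Σi) / 2 over i = 4..15.
Σi = 120 − 6 = 114 and Σi² = 1240 − 14 = 1226.
(3·1226 − 1·114) / 2 = 3564/2 = 1782.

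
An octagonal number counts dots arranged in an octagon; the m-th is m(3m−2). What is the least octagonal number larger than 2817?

Solve n(3n−2) > 2817 for integer n.
The largest n with value ≤ 2817 is 30 (since 2640 ≤ 2817 < 2821), so the first above is n = 31, value 2821.

2821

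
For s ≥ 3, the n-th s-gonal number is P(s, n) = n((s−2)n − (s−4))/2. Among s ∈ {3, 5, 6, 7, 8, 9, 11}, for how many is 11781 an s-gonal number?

3

s = 3: P(3, 153) = 11781. ✓
s = 5: P(5, 88) = 11572 and P(5, 89) = 11837; 11781 is not s-gonal.
s = 6: P(6, 77) = 11781. ✓
s = 7: P(7, 68) = 11458 and P(7, 69) = 11799; 11781 is not s-gonal.
s = 8: P(8, 63) = 11781. ✓
s = 9: P(9, 58) = 11629 and P(9, 59) = 12036; 11781 is not s-gonal.
s = 11: P(11, 51) = 11526 and P(11, 52) = 11986; 11781 is not s-gonal.
Hits: s ∈ {3, 6, 8} → 3.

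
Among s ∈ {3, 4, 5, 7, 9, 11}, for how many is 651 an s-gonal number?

s = 3: P(3, 35) = 630 and P(3, 36) = 666; 651 is not s-gonal.
s = 4: P(4, 25) = 625 and P(4, 26) = 676; 651 is not s-gonal.
s = 5: P(5, 21) = 651. ✓
s = 7: P(7, 16) = 616 and P(7, 17) = 697; 651 is not s-gonal.
s = 9: P(9, 14) = 651. ✓
s = 11: P(11, 12) = 606 and P(11, 13) = 715; 651 is not s-gonal.
Hits: s ∈ {5, 9} → 2.

2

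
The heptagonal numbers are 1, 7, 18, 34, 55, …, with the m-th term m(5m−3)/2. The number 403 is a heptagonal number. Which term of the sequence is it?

Set n(5n−3)/2 = 403, giving 5n² − 3n − 806 = 0.
The discriminant is 9 + 40·403 = 16129, and √16129 = 127.
So n = (3 + 127) / 10 = 130/10 = 13.
Check: 13·(5·13 − 3)/2 = 403. ✓

13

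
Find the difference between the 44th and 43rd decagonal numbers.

345

Consecutive decagonal numbers differ by 8n − 7: here 8·44 − 7 = 345.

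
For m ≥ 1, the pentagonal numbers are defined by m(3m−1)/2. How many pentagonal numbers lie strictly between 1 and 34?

3

The n-th pentagonal number is n(3n−1)/2.
Smallest index with value > 1: n = 2 (giving 5).
Largest index with value < 34: n = 4 (giving 22).
Indices 2 through 4: 3 terms.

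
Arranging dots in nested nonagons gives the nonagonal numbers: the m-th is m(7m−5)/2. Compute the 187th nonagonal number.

187·(7·187 − 5)/2 = 187·1304/2 = 187·652 = 121924.

121924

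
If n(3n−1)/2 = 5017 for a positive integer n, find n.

58

Set n(3n−1)/2 = 5017, giving 3n² − n − 10034 = 0.
The discriminant is 1 + 24·5017 = 120409, and √120409 = 347.
So n = (1 + 347) / 6 = 348/6 = 58.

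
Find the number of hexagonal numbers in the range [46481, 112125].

The n-th hexagonal number is n(2n−1).
Smallest index with value ≥ 46481: n = 153 (giving 46665).
Largest index with value ≤ 112125: n = 237 (giving 112101).
Indices 153 through 237: 85 terms.

85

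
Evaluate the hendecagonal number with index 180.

145170

The 180th hendecagonal number is n(9n−7)/2 with n = 180.
180·(9·180 − 7)/2 = 180·1613/2 = 145170.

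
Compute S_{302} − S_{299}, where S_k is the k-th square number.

1803

302² = 91204 and 299² = 89401.
Difference: 91204 − 89401 = 1803.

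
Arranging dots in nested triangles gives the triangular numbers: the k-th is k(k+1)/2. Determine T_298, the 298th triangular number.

44551

The 298th triangular number is n(n+1)/2 with n = 298.
298·299/2 = 89102/2 = 44551.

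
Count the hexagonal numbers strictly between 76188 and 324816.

208

The n-th hexagonal number is n(2n−1).
Smallest index with value > 76188: n = 196 (giving 76636).
Largest index with value < 324816: n = 403 (giving 324415).
Indices 196 through 403: 208 terms.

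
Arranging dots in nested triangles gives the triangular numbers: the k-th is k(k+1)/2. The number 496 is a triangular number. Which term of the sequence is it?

Set n(n+1)/2 = 496, giving n² + n − 992 = 0.
So n = (-1 + 63) / 2 = 62/2 = 31.

31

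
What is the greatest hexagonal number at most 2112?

Solve n(2n−1) ≤ 2112 for integer n.
n = 32 gives 2016 ≤ 2112, while n = 33 gives 2145 > 2112; so the answer is 2016.

2016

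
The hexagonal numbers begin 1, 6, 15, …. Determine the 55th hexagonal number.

5995

The 55th hexagonal number is n(2n−1) with n = 55.
55·(2·55 − 1) = 55·109 = 5995.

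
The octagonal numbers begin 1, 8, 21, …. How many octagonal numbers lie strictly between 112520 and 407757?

The n-th octagonal number is n(3n−2).
Smallest index with value > 112520: n = 195 (giving 113685).
Largest index with value < 407757: n = 369 (giving 407745).
Indices 195 through 369: 175 terms.

175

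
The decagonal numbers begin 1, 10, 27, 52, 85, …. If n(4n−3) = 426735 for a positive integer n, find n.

Set n(4n−3) = 426735, giving 4n² − 3n − 426735 = 0.
So n = (3 + 2613) / 8 = 2616/8 = 327.

327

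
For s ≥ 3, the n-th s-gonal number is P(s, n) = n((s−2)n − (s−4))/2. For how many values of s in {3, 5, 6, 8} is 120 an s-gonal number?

2

s = 3: P(3, 15) = 120. ✓
s = 5: P(5, 9) = 117 and P(5, 10) = 145; 120 is not s-gonal.
s = 6: P(6, 8) = 120. ✓
s = 8: P(8, 6) = 96 and P(8, 7) = 133; 120 is not s-gonal.
Hits: s ∈ {3, 6} → 2.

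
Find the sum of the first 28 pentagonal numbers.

11368

Σ i(3i−1)/2 = (3Σi² − Σi) / 2 over i = 1..28.
Σi = 406 and Σi² = 7714.
(3·7714 − 1·406) / 2 = 22736/2 = 11368.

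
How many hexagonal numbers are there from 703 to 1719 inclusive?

The n-th hexagonal number is n(2n−1).
Smallest index with value ≥ 703: n = 19 (giving 703).
Largest index with value ≤ 1719: n = 29 (giving 1653).
Indices 19 through 29: 11 terms.

11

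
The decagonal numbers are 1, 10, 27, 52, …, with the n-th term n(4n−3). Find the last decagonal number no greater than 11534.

11502

Solve n(4n−3) ≤ 11534 for integer n.
n = 54 gives 11502 ≤ 11534, while n = 55 gives 11935 > 11534; so the answer is 11502.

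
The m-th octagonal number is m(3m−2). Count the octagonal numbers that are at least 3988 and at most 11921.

The n-th octagonal number is n(3n−2).
Smallest index with value ≥ 3988: n = 37 (giving 4033).
Largest index with value ≤ 11921: n = 63 (giving 11781).
Indices 37 through 63: 27 terms.

27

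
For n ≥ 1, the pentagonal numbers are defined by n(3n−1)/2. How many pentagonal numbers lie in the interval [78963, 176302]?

The n-th pentagonal number is n(3n−1)/2.
Smallest index with value ≥ 78963: n = 230 (giving 79235).
Largest index with value ≤ 176302: n = 343 (giving 176302).
Indices 230 through 343: 114 terms.

114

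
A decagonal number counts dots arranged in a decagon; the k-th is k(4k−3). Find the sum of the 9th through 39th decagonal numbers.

Σ i(4i−3) = 4Σi² − 3Σi over i = 9..39.
Σi = 780 − 36 = 744 and Σi² = 20540 − 204 = 20336.
4·20336 − 3·744 = 79112.

79112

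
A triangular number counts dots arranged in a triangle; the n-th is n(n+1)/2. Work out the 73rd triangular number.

The 73rd triangular number is n(n+1)/2 with n = 73.
73·74/2 = 5402/2 = 2701.

2701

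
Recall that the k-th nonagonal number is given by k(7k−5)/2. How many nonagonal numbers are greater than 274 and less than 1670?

The n-th nonagonal number is n(7n−5)/2.
Smallest index with value > 274: n = 10 (giving 325).
Largest index with value < 1670: n = 22 (giving 1639).
Indices 10 through 22: 13 terms.

13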